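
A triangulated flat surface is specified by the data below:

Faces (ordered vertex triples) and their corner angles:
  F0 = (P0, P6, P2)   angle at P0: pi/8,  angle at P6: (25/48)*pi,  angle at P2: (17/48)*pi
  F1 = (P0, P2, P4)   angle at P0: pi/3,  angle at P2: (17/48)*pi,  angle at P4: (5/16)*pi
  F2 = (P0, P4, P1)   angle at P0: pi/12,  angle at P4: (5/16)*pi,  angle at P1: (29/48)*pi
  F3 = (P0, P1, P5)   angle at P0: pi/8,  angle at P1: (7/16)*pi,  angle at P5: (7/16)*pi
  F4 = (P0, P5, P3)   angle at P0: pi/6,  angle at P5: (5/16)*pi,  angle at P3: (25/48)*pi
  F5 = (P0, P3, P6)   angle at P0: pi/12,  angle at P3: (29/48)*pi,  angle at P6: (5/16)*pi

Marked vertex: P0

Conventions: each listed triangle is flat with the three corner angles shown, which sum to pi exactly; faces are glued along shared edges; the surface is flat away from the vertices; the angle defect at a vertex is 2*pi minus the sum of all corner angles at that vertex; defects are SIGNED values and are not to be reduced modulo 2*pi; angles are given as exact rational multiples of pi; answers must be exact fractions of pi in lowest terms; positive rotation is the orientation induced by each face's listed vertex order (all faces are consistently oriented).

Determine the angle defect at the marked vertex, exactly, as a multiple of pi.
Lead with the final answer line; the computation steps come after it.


Answer: defect(P0) = (13/12)*pi

Sum of corner angles at P0: (11/12)*pi
defect = 2*pi - (11/12)*pi


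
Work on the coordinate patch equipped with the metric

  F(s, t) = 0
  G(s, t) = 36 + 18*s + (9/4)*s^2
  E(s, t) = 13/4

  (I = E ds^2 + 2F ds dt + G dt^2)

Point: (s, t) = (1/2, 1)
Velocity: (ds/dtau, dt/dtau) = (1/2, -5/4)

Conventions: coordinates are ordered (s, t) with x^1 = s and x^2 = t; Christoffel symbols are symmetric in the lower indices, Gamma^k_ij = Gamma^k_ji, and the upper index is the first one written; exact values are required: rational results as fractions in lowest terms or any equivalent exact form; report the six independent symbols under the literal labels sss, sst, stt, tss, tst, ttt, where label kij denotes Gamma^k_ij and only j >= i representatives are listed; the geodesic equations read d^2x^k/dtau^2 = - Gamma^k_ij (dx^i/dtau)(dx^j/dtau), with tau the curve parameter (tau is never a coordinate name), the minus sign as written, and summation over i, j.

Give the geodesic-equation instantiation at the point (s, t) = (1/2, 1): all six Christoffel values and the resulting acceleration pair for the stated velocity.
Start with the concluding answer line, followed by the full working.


Answer: Gamma_sss = 0, Gamma_sst = 0, Gamma_stt = -81/26, Gamma_tss = 0, Gamma_tst = 2/9, Gamma_ttt = 0; accelerations (d^2s/dtau^2, d^2t/dtau^2) = (2025/416, 5/18)

E = 13/4, F = 0, G = 729/16 at the point
E_s = 0, E_t = 0, F_s = 0, F_t = 0, G_s = 81/4, G_t = 0
EG - F^2 = 9477/64;  g^inv = (64/9477) * [[729/16, 0], [0, 13/4]]
first-kind symbols [ij,l] = (1/2)(d_i g_jl + d_j g_il - d_l g_ij): [ss,s] = E_s/2 = 0, [ss,t] = F_s - E_t/2 = 0, [st,s] = E_t/2 = 0, [st,t] = G_s/2 = 81/8, [tt,s] = F_t - G_s/2 = -81/8, [tt,t] = G_t/2 = 0
Gamma^s_ij = (G*[ij,s] - F*[ij,t])/(EG - F^2), Gamma^t_ij = (E*[ij,t] - F*[ij,s])/(EG - F^2)
Gamma_sss = 0, Gamma_sst = 0, Gamma_stt = -81/26, Gamma_tss = 0, Gamma_tst = 2/9, Gamma_ttt = 0
d^2s/dtau^2 = -(Gamma_sss*(1/2)^2 + 2*Gamma_sst*(1/2)*(-5/4) + Gamma_stt*(-5/4)^2) = 2025/416
d^2t/dtau^2 = -(Gamma_tss*(1/2)^2 + 2*Gamma_tst*(1/2)*(-5/4) + Gamma_ttt*(-5/4)^2) = 5/18


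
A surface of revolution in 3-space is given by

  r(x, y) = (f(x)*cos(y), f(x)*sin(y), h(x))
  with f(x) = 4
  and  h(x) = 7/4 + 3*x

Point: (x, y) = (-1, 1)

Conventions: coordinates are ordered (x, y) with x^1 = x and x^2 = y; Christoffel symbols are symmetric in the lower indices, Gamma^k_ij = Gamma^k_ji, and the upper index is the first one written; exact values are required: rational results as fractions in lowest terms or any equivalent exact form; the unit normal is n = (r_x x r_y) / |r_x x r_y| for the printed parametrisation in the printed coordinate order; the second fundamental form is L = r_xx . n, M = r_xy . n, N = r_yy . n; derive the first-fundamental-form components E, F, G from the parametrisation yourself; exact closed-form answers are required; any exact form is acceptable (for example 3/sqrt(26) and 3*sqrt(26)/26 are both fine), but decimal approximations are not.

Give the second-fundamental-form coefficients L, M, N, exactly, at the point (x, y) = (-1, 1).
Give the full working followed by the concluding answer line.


f = 4, f' = 0, f'' = 0, h' = 3, h'' = 0
E = 9, F = 0, G = 16; answer radicand W^2 = 9
unnormalised second-form numerators: l = 0, m = 0, n = 12; L = l/sqrt(9), and similarly M = m/sqrt(W^2), N = n/sqrt(W^2)

Answer: L = 0, M = 0, N = 4


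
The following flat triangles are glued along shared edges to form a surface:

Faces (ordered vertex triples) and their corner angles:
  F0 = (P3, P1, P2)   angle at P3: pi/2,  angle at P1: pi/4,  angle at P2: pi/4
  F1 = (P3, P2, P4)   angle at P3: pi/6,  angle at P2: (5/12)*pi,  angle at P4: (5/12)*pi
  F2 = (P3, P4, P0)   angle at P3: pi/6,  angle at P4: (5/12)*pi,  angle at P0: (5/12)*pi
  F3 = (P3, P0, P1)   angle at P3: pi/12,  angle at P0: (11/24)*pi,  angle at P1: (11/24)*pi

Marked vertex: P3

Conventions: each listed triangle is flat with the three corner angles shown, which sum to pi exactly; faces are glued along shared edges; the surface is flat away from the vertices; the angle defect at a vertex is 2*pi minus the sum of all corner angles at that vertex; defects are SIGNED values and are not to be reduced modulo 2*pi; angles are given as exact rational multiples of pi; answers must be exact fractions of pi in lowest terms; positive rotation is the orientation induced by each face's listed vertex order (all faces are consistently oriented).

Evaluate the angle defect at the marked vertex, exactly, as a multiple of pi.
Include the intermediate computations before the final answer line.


Sum of corner angles at P3: (11/12)*pi
defect = 2*pi - (11/12)*pi

Answer: defect(P3) = (13/12)*pi


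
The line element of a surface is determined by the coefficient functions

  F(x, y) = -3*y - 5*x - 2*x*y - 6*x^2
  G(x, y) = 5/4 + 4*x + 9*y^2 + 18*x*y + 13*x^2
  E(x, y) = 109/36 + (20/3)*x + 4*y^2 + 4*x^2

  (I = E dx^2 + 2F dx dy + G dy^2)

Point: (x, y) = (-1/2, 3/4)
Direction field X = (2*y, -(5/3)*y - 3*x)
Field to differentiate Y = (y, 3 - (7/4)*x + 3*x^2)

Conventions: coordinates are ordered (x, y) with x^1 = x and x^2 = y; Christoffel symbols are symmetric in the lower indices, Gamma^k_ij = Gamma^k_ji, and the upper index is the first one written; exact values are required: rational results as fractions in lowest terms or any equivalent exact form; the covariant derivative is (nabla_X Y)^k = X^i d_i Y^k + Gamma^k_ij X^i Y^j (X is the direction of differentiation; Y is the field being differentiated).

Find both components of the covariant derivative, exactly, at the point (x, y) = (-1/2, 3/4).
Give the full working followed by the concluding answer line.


E = 53/18, F = -1/2, G = 13/16 at the point
E_x = 8/3, E_y = 6, F_x = -1/2, F_y = -2, G_x = 9/2, G_y = 9/2
EG - F^2 = 617/288;  g^inv = (288/617) * [[13/16, 1/2], [1/2, 53/18]]
first-kind symbols [ij,l] = (1/2)(d_i g_jl + d_j g_il - d_l g_ij): [xx,x] = E_x/2 = 4/3, [xx,y] = F_x - E_y/2 = -7/2, [xy,x] = E_y/2 = 3, [xy,y] = G_x/2 = 9/4, [yy,x] = F_y - G_x/2 = -17/4, [yy,y] = G_y/2 = 9/4
Gamma^x_ij = (G*[ij,x] - F*[ij,y])/(EG - F^2), Gamma^y_ij = (E*[ij,y] - F*[ij,x])/(EG - F^2)
Gamma_xxx = -192/617, Gamma_xxy = 1026/617, Gamma_xyy = -1341/1234, Gamma_yxx = -2776/617, Gamma_yxy = 2340/617, Gamma_yyy = 1296/617
X = (3/2, 1/4), Y = (3/4, 37/8) at the point

Answer: (nabla_X Y)^x = 414287/39488, (nabla_X Y)^y = 85215/4936


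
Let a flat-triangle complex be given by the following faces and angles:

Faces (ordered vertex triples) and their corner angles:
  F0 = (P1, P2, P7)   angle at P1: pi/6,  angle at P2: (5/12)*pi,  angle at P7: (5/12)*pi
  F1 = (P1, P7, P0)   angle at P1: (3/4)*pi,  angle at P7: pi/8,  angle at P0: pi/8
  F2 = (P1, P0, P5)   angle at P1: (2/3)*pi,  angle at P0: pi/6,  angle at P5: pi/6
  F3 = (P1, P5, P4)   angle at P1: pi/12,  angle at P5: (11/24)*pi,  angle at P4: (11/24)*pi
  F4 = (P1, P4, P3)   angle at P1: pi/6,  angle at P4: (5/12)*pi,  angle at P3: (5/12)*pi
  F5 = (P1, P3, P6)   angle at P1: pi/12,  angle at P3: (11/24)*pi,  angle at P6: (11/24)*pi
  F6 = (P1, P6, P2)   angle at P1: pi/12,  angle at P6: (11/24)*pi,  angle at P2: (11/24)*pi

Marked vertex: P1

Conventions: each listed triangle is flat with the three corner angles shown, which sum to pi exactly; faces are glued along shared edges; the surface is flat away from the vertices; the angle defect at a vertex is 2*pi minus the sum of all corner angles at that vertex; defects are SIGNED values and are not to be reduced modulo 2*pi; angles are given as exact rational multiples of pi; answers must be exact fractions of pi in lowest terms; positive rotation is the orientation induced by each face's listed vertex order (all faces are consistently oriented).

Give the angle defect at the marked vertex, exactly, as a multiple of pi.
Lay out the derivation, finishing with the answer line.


Sum of corner angles at P1: 2*pi
defect = 2*pi - 2*pi

Answer: defect(P1) = 0


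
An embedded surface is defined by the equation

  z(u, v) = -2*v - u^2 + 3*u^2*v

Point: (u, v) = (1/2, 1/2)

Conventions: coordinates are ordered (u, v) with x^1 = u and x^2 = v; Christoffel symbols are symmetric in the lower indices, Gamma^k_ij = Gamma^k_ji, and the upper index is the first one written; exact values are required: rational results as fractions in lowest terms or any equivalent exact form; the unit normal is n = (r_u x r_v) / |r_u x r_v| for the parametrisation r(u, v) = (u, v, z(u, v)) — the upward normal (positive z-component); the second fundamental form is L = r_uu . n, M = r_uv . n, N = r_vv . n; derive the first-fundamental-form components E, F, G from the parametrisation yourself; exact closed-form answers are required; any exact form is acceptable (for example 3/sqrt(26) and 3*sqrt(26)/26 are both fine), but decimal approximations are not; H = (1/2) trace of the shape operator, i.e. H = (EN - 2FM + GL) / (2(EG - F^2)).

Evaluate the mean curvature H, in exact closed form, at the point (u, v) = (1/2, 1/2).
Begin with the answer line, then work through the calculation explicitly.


Answer: H = 202*sqrt(5)/675

z_u = 1/2, z_v = -5/4, z_uu = 1, z_uv = 3, z_vv = 0
E = 5/4, F = -5/8, G = 41/16; answer radicand W^2 = 45/16
unnormalised second-form numerators: l = 1, m = 3, n = 0; L = l/sqrt(45/16), and similarly M = m/sqrt(W^2), N = n/sqrt(W^2)
H = (E*n - 2*F*m + G*l) / (2*(EG - F^2)*sqrt(W^2)); E*n - 2*F*m + G*l = 101/16, EG - F^2 = 45/16, so H = (101/90)/sqrt(45/16)


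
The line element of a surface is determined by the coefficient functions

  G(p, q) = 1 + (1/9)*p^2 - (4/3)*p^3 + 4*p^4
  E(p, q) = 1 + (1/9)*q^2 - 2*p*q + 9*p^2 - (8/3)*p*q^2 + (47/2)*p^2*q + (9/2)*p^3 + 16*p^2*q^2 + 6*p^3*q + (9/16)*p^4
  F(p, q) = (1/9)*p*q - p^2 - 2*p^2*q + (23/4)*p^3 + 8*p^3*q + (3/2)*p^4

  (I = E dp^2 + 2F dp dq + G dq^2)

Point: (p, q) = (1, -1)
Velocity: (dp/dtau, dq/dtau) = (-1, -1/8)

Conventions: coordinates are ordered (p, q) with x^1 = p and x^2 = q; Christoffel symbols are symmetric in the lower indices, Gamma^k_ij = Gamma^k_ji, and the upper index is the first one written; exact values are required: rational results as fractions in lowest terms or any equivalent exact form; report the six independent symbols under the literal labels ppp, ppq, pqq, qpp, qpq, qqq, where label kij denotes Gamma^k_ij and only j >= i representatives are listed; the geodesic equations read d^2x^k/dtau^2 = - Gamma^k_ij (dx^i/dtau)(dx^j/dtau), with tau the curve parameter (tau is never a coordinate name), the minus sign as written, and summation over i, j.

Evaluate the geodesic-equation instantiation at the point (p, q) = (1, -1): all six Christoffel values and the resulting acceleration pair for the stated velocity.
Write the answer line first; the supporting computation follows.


Answer: Gamma_ppp = 6/545, Gamma_ppq = 44/545, Gamma_pqq = 0, Gamma_qpp = 24/109, Gamma_qpq = 176/109, Gamma_qqq = 0; accelerations (d^2p/dtau^2, d^2q/dtau^2) = (-17/545, -68/109)

E = 145/144, F = 5/36, G = 34/9 at the point
E_p = 1/12, E_q = 11/18, F_p = 41/36, F_q = 55/9, G_p = 110/9, G_q = 0
EG - F^2 = 545/144;  g^inv = (144/545) * [[34/9, -5/36], [-5/36, 145/144]]
first-kind symbols [ij,l] = (1/2)(d_i g_jl + d_j g_il - d_l g_ij): [pp,p] = E_p/2 = 1/24, [pp,q] = F_p - E_q/2 = 5/6, [pq,p] = E_q/2 = 11/36, [pq,q] = G_p/2 = 55/9, [qq,p] = F_q - G_p/2 = 0, [qq,q] = G_q/2 = 0
Gamma^p_ij = (G*[ij,p] - F*[ij,q])/(EG - F^2), Gamma^q_ij = (E*[ij,q] - F*[ij,p])/(EG - F^2)
Gamma_ppp = 6/545, Gamma_ppq = 44/545, Gamma_pqq = 0, Gamma_qpp = 24/109, Gamma_qpq = 176/109, Gamma_qqq = 0
d^2p/dtau^2 = -(Gamma_ppp*(-1)^2 + 2*Gamma_ppq*(-1)*(-1/8) + Gamma_pqq*(-1/8)^2) = -17/545
d^2q/dtau^2 = -(Gamma_qpp*(-1)^2 + 2*Gamma_qpq*(-1)*(-1/8) + Gamma_qqq*(-1/8)^2) = -68/109


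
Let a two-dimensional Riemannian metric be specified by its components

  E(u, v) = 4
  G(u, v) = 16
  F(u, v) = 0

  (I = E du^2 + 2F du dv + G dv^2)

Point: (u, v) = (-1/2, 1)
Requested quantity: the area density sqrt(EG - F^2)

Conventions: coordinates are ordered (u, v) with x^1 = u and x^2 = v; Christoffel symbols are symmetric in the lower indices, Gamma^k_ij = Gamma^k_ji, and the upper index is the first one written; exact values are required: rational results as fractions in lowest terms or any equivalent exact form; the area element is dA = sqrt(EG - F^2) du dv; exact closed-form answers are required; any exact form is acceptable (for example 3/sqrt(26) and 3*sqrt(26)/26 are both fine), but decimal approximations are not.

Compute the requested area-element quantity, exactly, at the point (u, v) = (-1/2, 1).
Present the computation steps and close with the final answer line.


E = 4, F = 0, G = 16; EG - F^2 = 64

Answer: sqrt(EG - F^2) = 8


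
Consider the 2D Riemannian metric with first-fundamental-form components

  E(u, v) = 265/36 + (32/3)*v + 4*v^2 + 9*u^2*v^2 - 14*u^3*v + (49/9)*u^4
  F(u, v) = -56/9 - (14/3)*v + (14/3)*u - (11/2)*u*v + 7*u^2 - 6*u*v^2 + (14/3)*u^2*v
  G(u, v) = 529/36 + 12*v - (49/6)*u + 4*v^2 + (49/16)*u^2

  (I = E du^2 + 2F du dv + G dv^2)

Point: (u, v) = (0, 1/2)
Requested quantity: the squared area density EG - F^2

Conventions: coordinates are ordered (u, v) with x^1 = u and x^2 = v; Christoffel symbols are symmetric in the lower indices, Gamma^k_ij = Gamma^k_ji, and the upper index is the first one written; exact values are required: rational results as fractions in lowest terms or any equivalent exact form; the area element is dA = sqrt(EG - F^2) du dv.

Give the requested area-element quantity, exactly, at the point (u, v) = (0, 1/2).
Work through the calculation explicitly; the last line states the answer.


E = 493/36, F = -77/9, G = 781/36; EG - F^2 = 10747/48

Answer: EG - F^2 = 10747/48


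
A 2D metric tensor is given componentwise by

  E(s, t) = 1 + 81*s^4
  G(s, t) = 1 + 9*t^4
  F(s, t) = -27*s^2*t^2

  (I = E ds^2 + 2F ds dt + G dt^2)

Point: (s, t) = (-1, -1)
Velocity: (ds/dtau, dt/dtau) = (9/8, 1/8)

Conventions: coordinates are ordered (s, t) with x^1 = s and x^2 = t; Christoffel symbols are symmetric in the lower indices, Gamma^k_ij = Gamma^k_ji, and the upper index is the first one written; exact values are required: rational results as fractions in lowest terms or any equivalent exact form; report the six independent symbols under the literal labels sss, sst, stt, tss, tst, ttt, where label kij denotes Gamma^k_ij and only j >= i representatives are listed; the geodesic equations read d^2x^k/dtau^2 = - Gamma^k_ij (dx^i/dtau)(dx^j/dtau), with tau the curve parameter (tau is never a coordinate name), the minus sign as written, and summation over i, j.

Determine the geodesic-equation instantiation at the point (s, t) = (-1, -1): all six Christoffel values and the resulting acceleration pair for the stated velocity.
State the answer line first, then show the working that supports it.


Answer: Gamma_sss = -162/91, Gamma_sst = 0, Gamma_stt = 54/91, Gamma_tss = 54/91, Gamma_tst = 0, Gamma_ttt = -18/91; accelerations (d^2s/dtau^2, d^2t/dtau^2) = (3267/1456, -1089/1456)

E = 82, F = -27, G = 10 at the point
E_s = -324, E_t = 0, F_s = 54, F_t = 54, G_s = 0, G_t = -36
EG - F^2 = 91;  g^inv = (1/91) * [[10, 27], [27, 82]]
first-kind symbols [ij,l] = (1/2)(d_i g_jl + d_j g_il - d_l g_ij): [ss,s] = E_s/2 = -162, [ss,t] = F_s - E_t/2 = 54, [st,s] = E_t/2 = 0, [st,t] = G_s/2 = 0, [tt,s] = F_t - G_s/2 = 54, [tt,t] = G_t/2 = -18
Gamma^s_ij = (G*[ij,s] - F*[ij,t])/(EG - F^2), Gamma^t_ij = (E*[ij,t] - F*[ij,s])/(EG - F^2)
Gamma_sss = -162/91, Gamma_sst = 0, Gamma_stt = 54/91, Gamma_tss = 54/91, Gamma_tst = 0, Gamma_ttt = -18/91
d^2s/dtau^2 = -(Gamma_sss*(9/8)^2 + 2*Gamma_sst*(9/8)*(1/8) + Gamma_stt*(1/8)^2) = 3267/1456
d^2t/dtau^2 = -(Gamma_tss*(9/8)^2 + 2*Gamma_tst*(9/8)*(1/8) + Gamma_ttt*(1/8)^2) = -1089/1456


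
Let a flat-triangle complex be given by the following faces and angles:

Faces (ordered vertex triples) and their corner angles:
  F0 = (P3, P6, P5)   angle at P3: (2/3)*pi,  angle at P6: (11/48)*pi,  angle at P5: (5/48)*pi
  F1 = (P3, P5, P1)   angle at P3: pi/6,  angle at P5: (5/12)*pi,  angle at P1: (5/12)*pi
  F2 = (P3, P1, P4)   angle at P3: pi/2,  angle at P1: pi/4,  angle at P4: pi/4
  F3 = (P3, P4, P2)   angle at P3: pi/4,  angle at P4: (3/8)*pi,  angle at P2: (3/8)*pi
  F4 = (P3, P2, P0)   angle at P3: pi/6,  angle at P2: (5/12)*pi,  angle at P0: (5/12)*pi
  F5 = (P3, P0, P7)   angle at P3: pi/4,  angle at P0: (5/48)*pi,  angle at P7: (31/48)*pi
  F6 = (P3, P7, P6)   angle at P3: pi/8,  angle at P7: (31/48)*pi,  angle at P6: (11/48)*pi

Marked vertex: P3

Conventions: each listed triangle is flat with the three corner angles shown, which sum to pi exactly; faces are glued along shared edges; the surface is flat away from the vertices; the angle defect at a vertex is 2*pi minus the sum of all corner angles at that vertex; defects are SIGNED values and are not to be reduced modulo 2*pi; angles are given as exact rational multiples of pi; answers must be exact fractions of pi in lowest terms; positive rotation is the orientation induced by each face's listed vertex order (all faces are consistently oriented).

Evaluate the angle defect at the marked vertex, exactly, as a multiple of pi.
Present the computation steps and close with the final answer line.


Sum of corner angles at P3: (17/8)*pi
defect = 2*pi - (17/8)*pi

Answer: defect(P3) = -pi/8


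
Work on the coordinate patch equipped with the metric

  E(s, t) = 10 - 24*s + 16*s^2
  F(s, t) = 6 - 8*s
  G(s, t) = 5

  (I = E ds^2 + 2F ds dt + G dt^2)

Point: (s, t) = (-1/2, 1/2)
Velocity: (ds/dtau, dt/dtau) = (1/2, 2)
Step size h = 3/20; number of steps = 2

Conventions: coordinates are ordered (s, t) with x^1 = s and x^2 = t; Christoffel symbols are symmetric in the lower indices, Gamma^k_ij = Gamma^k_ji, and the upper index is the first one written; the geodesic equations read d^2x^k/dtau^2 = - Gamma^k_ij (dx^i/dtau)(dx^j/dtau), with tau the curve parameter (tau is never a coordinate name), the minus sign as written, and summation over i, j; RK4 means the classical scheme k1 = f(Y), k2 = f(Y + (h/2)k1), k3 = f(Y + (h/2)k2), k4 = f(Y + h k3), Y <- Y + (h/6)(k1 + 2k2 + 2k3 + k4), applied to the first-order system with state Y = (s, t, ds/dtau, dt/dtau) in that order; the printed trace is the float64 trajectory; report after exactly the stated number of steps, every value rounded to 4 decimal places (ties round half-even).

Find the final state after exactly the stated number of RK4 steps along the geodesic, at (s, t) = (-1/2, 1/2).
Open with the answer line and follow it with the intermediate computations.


Answer: s = -0.3417, t = 1.1035, ds/dtau = 0.5582, dt/dtau = 2.0250

f(Y) = (ds/dtau, dt/dtau, -Gamma^s_ij Y'^i Y'^j, -Gamma^t_ij Y'^i Y'^j) with the Gammas evaluated at the stage position; h = 0.150000; intermediate values shown to 6 dp
step 0: s = -0.5000, t = 0.5000, ds/dtau = 0.5000, dt/dtau = 2.0000
step 1:
  k1: at (s, t) = (-0.500000, 0.500000), (ds/dtau, dt/dtau) = (0.500000, 2.000000); Gamma_sss = -0.666667, Gamma_sst = 0.000000, Gamma_stt = 0.000000, Gamma_tss = -0.266667, Gamma_tst = 0.000000, Gamma_ttt = 0.000000; k1 = (0.500000, 2.000000, 0.166667, 0.066667)
  k2: at (s, t) = (-0.462500, 0.650000), (ds/dtau, dt/dtau) = (0.512500, 2.005000); Gamma_sss = -0.680165, Gamma_sst = 0.000000, Gamma_stt = 0.000000, Gamma_tss = -0.280480, Gamma_tst = 0.000000, Gamma_ttt = 0.000000; k2 = (0.512500, 2.005000, 0.178650, 0.073670)
  k3: at (s, t) = (-0.461562, 0.650375), (ds/dtau, dt/dtau) = (0.513399, 2.005525); Gamma_sss = -0.680506, Gamma_sst = 0.000000, Gamma_stt = 0.000000, Gamma_tss = -0.280838, Gamma_tst = 0.000000, Gamma_ttt = 0.000000; k3 = (0.513399, 2.005525, 0.179367, 0.074023)
  k4: at (s, t) = (-0.422990, 0.800829), (ds/dtau, dt/dtau) = (0.526905, 2.011103); Gamma_sss = -0.694732, Gamma_sst = 0.000000, Gamma_stt = 0.000000, Gamma_tss = -0.296137, Gamma_tst = 0.000000, Gamma_ttt = 0.000000; k4 = (0.526905, 2.011103, 0.192878, 0.082216)
  Y <- Y + (h/6)(k1 + 2k2 + 2k3 + k4): s = -0.4230, t = 0.8008, ds/dtau = 0.5269, dt/dtau = 2.0111
step 2:
  k1: at (s, t) = (-0.423032, 0.800804), (ds/dtau, dt/dtau) = (0.526889, 2.011107); Gamma_sss = -0.694717, Gamma_sst = 0.000000, Gamma_stt = 0.000000, Gamma_tss = -0.296120, Gamma_tst = 0.000000, Gamma_ttt = 0.000000; k1 = (0.526889, 2.011107, 0.192862, 0.082207)
  k2: at (s, t) = (-0.383516, 0.951637), (ds/dtau, dt/dtau) = (0.541354, 2.017272); Gamma_sss = -0.709619, Gamma_sst = 0.000000, Gamma_stt = 0.000000, Gamma_tss = -0.313017, Gamma_tst = 0.000000, Gamma_ttt = 0.000000; k2 = (0.541354, 2.017272, 0.207964, 0.091734)
  k3: at (s, t) = (-0.382431, 0.952099), (ds/dtau, dt/dtau) = (0.542487, 2.017987); Gamma_sss = -0.710033, Gamma_sst = 0.000000, Gamma_stt = 0.000000, Gamma_tss = -0.313499, Gamma_tst = 0.000000, Gamma_ttt = 0.000000; k3 = (0.542487, 2.017987, 0.208957, 0.092260)
  k4: at (s, t) = (-0.341659, 1.103502), (ds/dtau, dt/dtau) = (0.558233, 2.024946); Gamma_sss = -0.725731, Gamma_sst = 0.000000, Gamma_stt = 0.000000, Gamma_tss = -0.332398, Gamma_tst = 0.000000, Gamma_ttt = 0.000000; k4 = (0.558233, 2.024946, 0.226155, 0.103583)
  Y <- Y + (h/6)(k1 + 2k2 + 2k3 + k4): s = -0.3417, t = 1.1035, ds/dtau = 0.5582, dt/dtau = 2.0250


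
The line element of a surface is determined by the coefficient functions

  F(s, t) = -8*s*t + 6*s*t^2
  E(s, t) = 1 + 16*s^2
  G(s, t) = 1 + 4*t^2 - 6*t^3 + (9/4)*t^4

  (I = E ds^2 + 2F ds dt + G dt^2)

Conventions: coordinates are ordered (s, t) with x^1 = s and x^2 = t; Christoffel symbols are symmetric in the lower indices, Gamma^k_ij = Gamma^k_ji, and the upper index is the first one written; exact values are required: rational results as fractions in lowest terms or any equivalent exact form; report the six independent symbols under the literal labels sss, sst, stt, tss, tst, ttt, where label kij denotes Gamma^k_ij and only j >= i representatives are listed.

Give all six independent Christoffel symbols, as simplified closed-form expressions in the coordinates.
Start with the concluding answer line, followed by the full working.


Answer: Gamma_sss = 64*s/(64*s^2 + 9*t^4 - 24*t^3 + 16*t^2 + 4), Gamma_sst = 0, Gamma_stt = (48*s*t - 32*s)/(64*s^2 + 9*t^4 - 24*t^3 + 16*t^2 + 4), Gamma_tss = (24*t^2 - 32*t)/(64*s^2 + 9*t^4 - 24*t^3 + 16*t^2 + 4), Gamma_tst = 0, Gamma_ttt = (18*t^3 - 36*t^2 + 16*t)/(64*s^2 + 9*t^4 - 24*t^3 + 16*t^2 + 4)

E = 1 + 16*s^2; F = -8*s*t + 6*s*t^2; G = 1 + 4*t^2 - 6*t^3 + (9/4)*t^4
Gamma^k_ij = (1/2) g^{kl} (d_i g_jl + d_j g_il - d_l g_ij), with g^inv = (1/(EG-F^2)) [[G, -F], [-F, E]]
first partials: E_s = 32*s, E_t = 0, F_s = -8*t + 6*t^2, F_t = -8*s + 12*s*t, G_s = 0, G_t = 8*t - 18*t^2 + 9*t^3
D = EG - F^2 = 1 + 4*t^2 + 16*s^2 - 6*t^3 + (9/4)*t^4
expanded: Gamma^s_ss = (G E_s - 2F F_s + F E_t)/(2D), Gamma^s_st = (G E_t - F G_s)/(2D), Gamma^s_tt = (2G F_t - G G_s - F G_t)/(2D), Gamma^t_ss = (2E F_s - E E_t - F E_s)/(2D), Gamma^t_st = (E G_s - F E_t)/(2D), Gamma^t_tt = (E G_t - 2F F_t + F G_s)/(2D); substitute and cancel common factors


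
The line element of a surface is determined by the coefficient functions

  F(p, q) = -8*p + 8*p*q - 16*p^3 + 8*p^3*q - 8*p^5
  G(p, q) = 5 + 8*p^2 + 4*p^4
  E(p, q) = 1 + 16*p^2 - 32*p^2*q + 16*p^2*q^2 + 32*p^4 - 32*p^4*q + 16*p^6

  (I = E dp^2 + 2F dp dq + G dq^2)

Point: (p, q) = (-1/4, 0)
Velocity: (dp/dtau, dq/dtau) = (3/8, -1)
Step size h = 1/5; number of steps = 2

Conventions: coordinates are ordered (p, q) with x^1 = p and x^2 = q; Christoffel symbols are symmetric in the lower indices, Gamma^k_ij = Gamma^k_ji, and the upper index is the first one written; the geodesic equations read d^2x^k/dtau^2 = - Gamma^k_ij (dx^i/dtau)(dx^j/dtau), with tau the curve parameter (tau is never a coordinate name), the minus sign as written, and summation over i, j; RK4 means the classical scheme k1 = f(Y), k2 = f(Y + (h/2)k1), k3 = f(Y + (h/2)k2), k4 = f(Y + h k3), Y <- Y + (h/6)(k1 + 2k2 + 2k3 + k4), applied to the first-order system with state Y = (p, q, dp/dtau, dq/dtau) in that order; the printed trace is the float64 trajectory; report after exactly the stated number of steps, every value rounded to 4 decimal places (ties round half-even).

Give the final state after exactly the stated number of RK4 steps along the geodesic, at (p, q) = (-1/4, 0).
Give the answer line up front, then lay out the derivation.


Answer: p = -0.0988, q = -0.3969, dp/dtau = 0.3860, dq/dtau = -0.9688

f(Y) = (dp/dtau, dq/dtau, -Gamma^p_ij Y'^i Y'^j, -Gamma^q_ij Y'^i Y'^j) with the Gammas evaluated at the stage position; h = 0.200000; intermediate values shown to 6 dp
step 0: p = -0.2500, q = 0.0000, dp/dtau = 0.3750, dq/dtau = -1.0000
step 1:
  k1: at (p, q) = (-0.250000, 0.000000), (dp/dtau, dq/dtau) = (0.375000, -1.000000); Gamma_ppp = -0.759553, Gamma_ppq = -0.159906, Gamma_pqq = 0.000000, Gamma_qpp = -1.519106, Gamma_qpq = -0.319812, Gamma_qqq = 0.000000; k1 = (0.375000, -1.000000, -0.013117, -0.026235)
  k2: at (p, q) = (-0.212500, -0.100000), (dp/dtau, dq/dtau) = (0.373688, -1.002623); Gamma_ppp = -0.761505, Gamma_ppq = -0.130978, Gamma_pqq = 0.000000, Gamma_qpp = -1.635311, Gamma_qpq = -0.281273, Gamma_qqq = 0.000000; k2 = (0.373688, -1.002623, 0.008192, 0.017592)
  k3: at (p, q) = (-0.212631, -0.100262), (dp/dtau, dq/dtau) = (0.375819, -0.998241); Gamma_ppp = -0.762191, Gamma_ppq = -0.131132, Gamma_pqq = 0.000000, Gamma_qpp = -1.635407, Gamma_qpq = -0.281365, Gamma_qqq = 0.000000; k3 = (0.375819, -0.998241, 0.009262, 0.019872)
  k4: at (p, q) = (-0.174836, -0.199648), (dp/dtau, dq/dtau) = (0.376852, -0.996026); Gamma_ppp = -0.742097, Gamma_ppq = -0.100473, Gamma_pqq = 0.000000, Gamma_qpp = -1.777849, Gamma_qpq = -0.240703, Gamma_qqq = 0.000000; k4 = (0.376852, -0.996026, 0.029965, 0.071788)
  Y <- Y + (h/6)(k1 + 2k2 + 2k3 + k4): p = -0.1750, q = -0.1999, dp/dtau = 0.3767, dq/dtau = -0.9960
step 2:
  k1: at (p, q) = (-0.174971, -0.199925), (dp/dtau, dq/dtau) = (0.376725, -0.995984); Gamma_ppp = -0.742868, Gamma_ppq = -0.100622, Gamma_pqq = 0.000000, Gamma_qpp = -1.777936, Gamma_qpq = -0.240823, Gamma_qqq = 0.000000; k1 = (0.376725, -0.995984, 0.029920, 0.071609)
  k2: at (p, q) = (-0.137299, -0.299524), (dp/dtau, dq/dtau) = (0.379717, -0.988823); Gamma_ppp = -0.691880, Gamma_ppq = -0.070051, Gamma_pqq = 0.000000, Gamma_qpp = -1.947182, Gamma_qpq = -0.197146, Gamma_qqq = 0.000000; k2 = (0.379717, -0.988823, 0.047154, 0.132708)
  k3: at (p, q) = (-0.136999, -0.298807), (dp/dtau, dq/dtau) = (0.381441, -0.982713); Gamma_ppp = -0.689900, Gamma_ppq = -0.069748, Gamma_pqq = 0.000000, Gamma_qpp = -1.946872, Gamma_qpq = -0.196825, Gamma_qqq = 0.000000; k3 = (0.381441, -0.982713, 0.048089, 0.135706)
  k4: at (p, q) = (-0.098683, -0.396468), (dp/dtau, dq/dtau) = (0.386343, -0.968843); Gamma_ppp = -0.587673, Gamma_ppq = -0.040678, Gamma_pqq = 0.000000, Gamma_qpp = -2.138078, Gamma_qpq = -0.147994, Gamma_qqq = 0.000000; k4 = (0.386343, -0.968843, 0.057265, 0.208342)
  Y <- Y + (h/6)(k1 + 2k2 + 2k3 + k4): p = -0.0988, q = -0.3969, dp/dtau = 0.3860, dq/dtau = -0.9688


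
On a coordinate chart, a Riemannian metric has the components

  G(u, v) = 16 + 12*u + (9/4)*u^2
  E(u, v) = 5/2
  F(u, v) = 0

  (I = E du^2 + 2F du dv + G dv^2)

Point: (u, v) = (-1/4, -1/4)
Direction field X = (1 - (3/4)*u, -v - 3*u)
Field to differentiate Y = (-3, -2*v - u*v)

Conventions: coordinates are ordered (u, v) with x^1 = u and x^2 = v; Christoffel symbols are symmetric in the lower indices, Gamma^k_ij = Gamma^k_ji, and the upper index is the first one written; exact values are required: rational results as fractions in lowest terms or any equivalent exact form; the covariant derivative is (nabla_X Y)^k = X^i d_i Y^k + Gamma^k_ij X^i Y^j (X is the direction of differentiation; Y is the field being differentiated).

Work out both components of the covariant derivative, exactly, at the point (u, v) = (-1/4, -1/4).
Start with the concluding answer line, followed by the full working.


Answer: (nabla_X Y)^u = -609/640, (nabla_X Y)^v = -2301/928

E = 5/2, F = 0, G = 841/64 at the point
E_u = 0, E_v = 0, F_u = 0, F_v = 0, G_u = 87/8, G_v = 0
EG - F^2 = 4205/128;  g^inv = (128/4205) * [[841/64, 0], [0, 5/2]]
first-kind symbols [ij,l] = (1/2)(d_i g_jl + d_j g_il - d_l g_ij): [uu,u] = E_u/2 = 0, [uu,v] = F_u - E_v/2 = 0, [uv,u] = E_v/2 = 0, [uv,v] = G_u/2 = 87/16, [vv,u] = F_v - G_u/2 = -87/16, [vv,v] = G_v/2 = 0
Gamma^u_ij = (G*[ij,u] - F*[ij,v])/(EG - F^2), Gamma^v_ij = (E*[ij,v] - F*[ij,u])/(EG - F^2)
Gamma_uuu = 0, Gamma_uuv = 0, Gamma_uvv = -87/40, Gamma_vuu = 0, Gamma_vuv = 12/29, Gamma_vvv = 0
X = (19/16, 1), Y = (-3, 7/16) at the point


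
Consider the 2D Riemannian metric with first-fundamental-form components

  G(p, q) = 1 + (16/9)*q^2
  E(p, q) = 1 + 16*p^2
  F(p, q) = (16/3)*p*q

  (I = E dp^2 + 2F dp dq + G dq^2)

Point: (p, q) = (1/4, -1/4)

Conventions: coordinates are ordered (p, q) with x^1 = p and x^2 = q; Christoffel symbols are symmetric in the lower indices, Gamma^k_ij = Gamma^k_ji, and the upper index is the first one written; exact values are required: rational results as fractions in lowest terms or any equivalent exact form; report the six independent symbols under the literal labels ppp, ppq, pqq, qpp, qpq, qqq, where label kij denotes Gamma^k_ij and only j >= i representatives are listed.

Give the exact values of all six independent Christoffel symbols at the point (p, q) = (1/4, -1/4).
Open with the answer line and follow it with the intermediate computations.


Answer: Gamma_ppp = 36/19, Gamma_ppq = 0, Gamma_pqq = 12/19, Gamma_qpp = -12/19, Gamma_qpq = 0, Gamma_qqq = -4/19

E = 2, F = -1/3, G = 10/9 at the point
E_p = 8, E_q = 0, F_p = -4/3, F_q = 4/3, G_p = 0, G_q = -8/9
EG - F^2 = 19/9;  g^inv = (9/19) * [[10/9, 1/3], [1/3, 2]]
first-kind symbols [ij,l] = (1/2)(d_i g_jl + d_j g_il - d_l g_ij): [pp,p] = E_p/2 = 4, [pp,q] = F_p - E_q/2 = -4/3, [pq,p] = E_q/2 = 0, [pq,q] = G_p/2 = 0, [qq,p] = F_q - G_p/2 = 4/3, [qq,q] = G_q/2 = -4/9
Gamma^p_ij = (G*[ij,p] - F*[ij,q])/(EG - F^2), Gamma^q_ij = (E*[ij,q] - F*[ij,p])/(EG - F^2)


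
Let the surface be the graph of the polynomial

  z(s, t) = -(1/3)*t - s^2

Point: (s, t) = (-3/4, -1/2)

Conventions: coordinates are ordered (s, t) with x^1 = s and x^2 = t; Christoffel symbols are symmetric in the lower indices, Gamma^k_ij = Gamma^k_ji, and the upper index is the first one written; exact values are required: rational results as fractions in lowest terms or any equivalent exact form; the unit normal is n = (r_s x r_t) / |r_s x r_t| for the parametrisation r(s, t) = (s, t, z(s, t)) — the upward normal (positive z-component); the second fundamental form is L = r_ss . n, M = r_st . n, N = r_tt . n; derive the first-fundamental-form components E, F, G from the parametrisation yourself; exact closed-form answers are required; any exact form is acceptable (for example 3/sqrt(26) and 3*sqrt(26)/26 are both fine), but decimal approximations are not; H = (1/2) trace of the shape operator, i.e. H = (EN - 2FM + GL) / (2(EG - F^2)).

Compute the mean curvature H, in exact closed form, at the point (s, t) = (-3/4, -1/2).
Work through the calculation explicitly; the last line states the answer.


z_s = 3/2, z_t = -1/3, z_ss = -2, z_st = 0, z_tt = 0
E = 13/4, F = -1/2, G = 10/9; answer radicand W^2 = 121/36
unnormalised second-form numerators: l = -2, m = 0, n = 0; L = l/sqrt(121/36), and similarly M = m/sqrt(W^2), N = n/sqrt(W^2)
H = (E*n - 2*F*m + G*l) / (2*(EG - F^2)*sqrt(W^2)); E*n - 2*F*m + G*l = -20/9, EG - F^2 = 121/36, so H = (-40/121)/sqrt(121/36)

Answer: H = -240/1331


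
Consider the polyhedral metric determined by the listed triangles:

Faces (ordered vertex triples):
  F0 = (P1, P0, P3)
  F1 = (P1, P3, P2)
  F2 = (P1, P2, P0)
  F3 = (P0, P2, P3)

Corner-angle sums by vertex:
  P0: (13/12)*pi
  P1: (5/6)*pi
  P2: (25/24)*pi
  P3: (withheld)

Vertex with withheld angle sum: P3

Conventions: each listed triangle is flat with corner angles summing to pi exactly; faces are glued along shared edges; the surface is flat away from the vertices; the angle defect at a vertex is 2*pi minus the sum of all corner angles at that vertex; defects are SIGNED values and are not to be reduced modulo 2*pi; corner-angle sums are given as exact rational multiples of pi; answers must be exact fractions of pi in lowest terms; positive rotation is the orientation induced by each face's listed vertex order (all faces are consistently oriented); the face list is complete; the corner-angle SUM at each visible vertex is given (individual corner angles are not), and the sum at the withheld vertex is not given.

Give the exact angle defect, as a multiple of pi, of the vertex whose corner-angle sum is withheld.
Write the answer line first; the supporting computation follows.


Answer: defect(P3) = (23/24)*pi

V = 4, E = 6, F = 4; chi = V - E + F = 2
Gauss-Bonnet: total defect = 2*pi*chi = 4*pi; visible defects sum to (73/24)*pi


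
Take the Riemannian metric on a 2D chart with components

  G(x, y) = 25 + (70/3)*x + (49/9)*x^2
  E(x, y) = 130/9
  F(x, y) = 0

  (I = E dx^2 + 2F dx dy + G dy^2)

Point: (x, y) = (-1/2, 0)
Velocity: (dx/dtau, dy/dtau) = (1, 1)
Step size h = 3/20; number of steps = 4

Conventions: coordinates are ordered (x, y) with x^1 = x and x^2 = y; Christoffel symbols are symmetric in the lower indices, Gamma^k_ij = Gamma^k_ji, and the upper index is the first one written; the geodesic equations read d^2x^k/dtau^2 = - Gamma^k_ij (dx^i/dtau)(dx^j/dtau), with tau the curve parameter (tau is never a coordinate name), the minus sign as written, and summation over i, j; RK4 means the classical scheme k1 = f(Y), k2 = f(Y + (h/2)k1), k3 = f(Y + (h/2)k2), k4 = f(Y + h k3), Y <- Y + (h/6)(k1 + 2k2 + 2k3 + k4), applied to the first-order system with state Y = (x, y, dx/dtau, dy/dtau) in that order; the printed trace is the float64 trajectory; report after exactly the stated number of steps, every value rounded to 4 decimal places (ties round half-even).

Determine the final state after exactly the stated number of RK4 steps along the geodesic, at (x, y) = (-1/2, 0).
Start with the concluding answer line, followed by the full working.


Answer: x = 0.1802, y = 0.4293, dx/dtau = 1.2282, dy/dtau = 0.5001

f(Y) = (dx/dtau, dy/dtau, -Gamma^x_ij Y'^i Y'^j, -Gamma^y_ij Y'^i Y'^j) with the Gammas evaluated at the stage position; h = 0.150000; intermediate values shown to 6 dp
step 0: x = -0.5000, y = 0.0000, dx/dtau = 1.0000, dy/dtau = 1.0000
step 1:
  k1: at (x, y) = (-0.500000, 0.000000), (dx/dtau, dy/dtau) = (1.000000, 1.000000); Gamma_xxx = 0.000000, Gamma_xxy = 0.000000, Gamma_xyy = -0.619231, Gamma_yxx = 0.000000, Gamma_yxy = 0.608696, Gamma_yyy = 0.000000; k1 = (1.000000, 1.000000, 0.619231, -1.217391)
  k2: at (x, y) = (-0.425000, 0.075000), (dx/dtau, dy/dtau) = (1.046442, 0.908696); Gamma_xxx = 0.000000, Gamma_xxy = 0.000000, Gamma_xyy = -0.647500, Gamma_yxx = 0.000000, Gamma_yxy = 0.582121, Gamma_yyy = 0.000000; k2 = (1.046442, 0.908696, 0.534659, -1.107074)
  k3: at (x, y) = (-0.421517, 0.068152), (dx/dtau, dy/dtau) = (1.040099, 0.916969); Gamma_xxx = 0.000000, Gamma_xxy = 0.000000, Gamma_xyy = -0.648813, Gamma_yxx = 0.000000, Gamma_yxy = 0.580943, Gamma_yyy = 0.000000; k3 = (1.040099, 0.916969, 0.545543, -1.108136)
  k4: at (x, y) = (-0.343985, 0.137545), (dx/dtau, dy/dtau) = (1.081831, 0.833780); Gamma_xxx = 0.000000, Gamma_xxy = 0.000000, Gamma_xyy = -0.678036, Gamma_yxx = 0.000000, Gamma_yxy = 0.555904, Gamma_yyy = 0.000000; k4 = (1.081831, 0.833780, 0.471363, -1.002861)
  Y <- Y + (h/6)(k1 + 2k2 + 2k3 + k4): x = -0.3436, y = 0.1371, dx/dtau = 1.0813, dy/dtau = 0.8337
step 2:
  k1: at (x, y) = (-0.343627, 0.137128), (dx/dtau, dy/dtau) = (1.081275, 0.833733); Gamma_xxx = 0.000000, Gamma_xxy = 0.000000, Gamma_xyy = -0.678171, Gamma_yxx = 0.000000, Gamma_yxy = 0.555793, Gamma_yyy = 0.000000; k1 = (1.081275, 0.833733, 0.471404, -1.002090)
  k2: at (x, y) = (-0.262532, 0.199658), (dx/dtau, dy/dtau) = (1.116630, 0.758576); Gamma_xxx = 0.000000, Gamma_xxy = 0.000000, Gamma_xyy = -0.708738, Gamma_yxx = 0.000000, Gamma_yxy = 0.531823, Gamma_yyy = 0.000000; k2 = (1.116630, 0.758576, 0.407835, -0.900960)
  k3: at (x, y) = (-0.259880, 0.194021), (dx/dtau, dy/dtau) = (1.111863, 0.766161); Gamma_xxx = 0.000000, Gamma_xxy = 0.000000, Gamma_xyy = -0.709738, Gamma_yxx = 0.000000, Gamma_yxy = 0.531074, Gamma_yyy = 0.000000; k3 = (1.111863, 0.766161, 0.416618, -0.904807)
  k4: at (x, y) = (-0.176848, 0.252052), (dx/dtau, dy/dtau) = (1.143768, 0.698012); Gamma_xxx = 0.000000, Gamma_xxy = 0.000000, Gamma_xyy = -0.741034, Gamma_yxx = 0.000000, Gamma_yxy = 0.508645, Gamma_yyy = 0.000000; k4 = (1.143768, 0.698012, 0.361047, -0.812167)
  Y <- Y + (h/6)(k1 + 2k2 + 2k3 + k4): x = -0.1766, y = 0.2517, dx/dtau = 1.1433, dy/dtau = 0.6981
step 3:
  k1: at (x, y) = (-0.176576, 0.251658), (dx/dtau, dy/dtau) = (1.143309, 0.698088); Gamma_xxx = 0.000000, Gamma_xxy = 0.000000, Gamma_xyy = -0.741137, Gamma_yxx = 0.000000, Gamma_yxy = 0.508574, Gamma_yyy = 0.000000; k1 = (1.143309, 0.698088, 0.361176, -0.811818)
  k2: at (x, y) = (-0.090828, 0.304015), (dx/dtau, dy/dtau) = (1.170397, 0.637202); Gamma_xxx = 0.000000, Gamma_xxy = 0.000000, Gamma_xyy = -0.773457, Gamma_yxx = 0.000000, Gamma_yxy = 0.487323, Gamma_yyy = 0.000000; k2 = (1.170397, 0.637202, 0.314044, -0.726870)
  k3: at (x, y) = (-0.088797, 0.299448), (dx/dtau, dy/dtau) = (1.166862, 0.643573); Gamma_xxx = 0.000000, Gamma_xxy = 0.000000, Gamma_xyy = -0.774223, Gamma_yxx = 0.000000, Gamma_yxy = 0.486841, Gamma_yyy = 0.000000; k3 = (1.166862, 0.643573, 0.320673, -0.731197)
  k4: at (x, y) = (-0.001547, 0.348194), (dx/dtau, dy/dtau) = (1.191410, 0.588409); Gamma_xxx = 0.000000, Gamma_xxy = 0.000000, Gamma_xyy = -0.807109, Gamma_yxx = 0.000000, Gamma_yxy = 0.467004, Gamma_yyy = 0.000000; k4 = (1.191410, 0.588409, 0.279441, -0.654773)
  Y <- Y + (h/6)(k1 + 2k2 + 2k3 + k4): x = -0.0013, y = 0.3479, dx/dtau = 1.1911, dy/dtau = 0.5885
step 4:
  k1: at (x, y) = (-0.001345, 0.347859), (dx/dtau, dy/dtau) = (1.191060, 0.588520); Gamma_xxx = 0.000000, Gamma_xxy = 0.000000, Gamma_xyy = -0.807185, Gamma_yxx = 0.000000, Gamma_yxy = 0.466960, Gamma_yyy = 0.000000; k1 = (1.191060, 0.588520, 0.279574, -0.654643)
  k2: at (x, y) = (0.087984, 0.391998), (dx/dtau, dy/dtau) = (1.212028, 0.539422); Gamma_xxx = 0.000000, Gamma_xxy = 0.000000, Gamma_xyy = -0.840856, Gamma_yxx = 0.000000, Gamma_yxy = 0.448261, Gamma_yyy = 0.000000; k2 = (1.212028, 0.539422, 0.244669, -0.586142)
  k3: at (x, y) = (0.089557, 0.388316), (dx/dtau, dy/dtau) = (1.209410, 0.544560); Gamma_xxx = 0.000000, Gamma_xxy = 0.000000, Gamma_xyy = -0.841448, Gamma_yxx = 0.000000, Gamma_yxy = 0.447946, Gamma_yyy = 0.000000; k3 = (1.209410, 0.544560, 0.249527, -0.590030)
  k4: at (x, y) = (0.180066, 0.429543), (dx/dtau, dy/dtau) = (1.228489, 0.500016); Gamma_xxx = 0.000000, Gamma_xxy = 0.000000, Gamma_xyy = -0.875563, Gamma_yxx = 0.000000, Gamma_yxy = 0.430492, Gamma_yyy = 0.000000; k4 = (1.228489, 0.500016, 0.218905, -0.528872)
  Y <- Y + (h/6)(k1 + 2k2 + 2k3 + k4): x = 0.1802, y = 0.4293, dx/dtau = 1.2282, dy/dtau = 0.5001


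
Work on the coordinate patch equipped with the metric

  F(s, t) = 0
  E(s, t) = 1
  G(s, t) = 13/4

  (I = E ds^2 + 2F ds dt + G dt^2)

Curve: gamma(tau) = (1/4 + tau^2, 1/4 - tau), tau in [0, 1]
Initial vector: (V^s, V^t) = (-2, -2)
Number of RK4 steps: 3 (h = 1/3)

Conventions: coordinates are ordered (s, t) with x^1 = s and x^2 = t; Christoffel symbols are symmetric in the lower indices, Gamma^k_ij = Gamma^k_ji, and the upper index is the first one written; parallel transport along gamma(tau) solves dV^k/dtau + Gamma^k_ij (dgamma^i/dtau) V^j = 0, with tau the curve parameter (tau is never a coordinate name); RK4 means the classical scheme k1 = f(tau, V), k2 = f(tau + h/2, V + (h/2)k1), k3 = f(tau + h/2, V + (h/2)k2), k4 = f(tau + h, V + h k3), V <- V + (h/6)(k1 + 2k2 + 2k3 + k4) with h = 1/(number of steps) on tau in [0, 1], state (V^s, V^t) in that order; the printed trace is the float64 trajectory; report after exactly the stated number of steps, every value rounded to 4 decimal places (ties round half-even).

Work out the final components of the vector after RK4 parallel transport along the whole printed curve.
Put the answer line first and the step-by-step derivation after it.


Answer: V^s = -2.0000, V^t = -2.0000

gamma'(tau) = (2*tau, -1); f(tau, V)^k = -Gamma^k_ij(gamma(tau)) gamma'^i(tau) V^j; h = 1/3; intermediate values shown to 6 dp
curve data and Christoffel symbols at the stage parameters:
  tau = 0.000000: gamma = (0.250000, 0.250000), gamma' = (0.000000, -1.000000); Gamma_sss = 0.000000, Gamma_sst = 0.000000, Gamma_stt = 0.000000, Gamma_tss = 0.000000, Gamma_tst = 0.000000, Gamma_ttt = 0.000000
  tau = 0.166667: gamma = (0.277778, 0.083333), gamma' = (0.333333, -1.000000); Gamma_sss = 0.000000, Gamma_sst = 0.000000, Gamma_stt = 0.000000, Gamma_tss = 0.000000, Gamma_tst = 0.000000, Gamma_ttt = 0.000000
  tau = 0.333333: gamma = (0.361111, -0.083333), gamma' = (0.666667, -1.000000); Gamma_sss = 0.000000, Gamma_sst = 0.000000, Gamma_stt = 0.000000, Gamma_tss = 0.000000, Gamma_tst = 0.000000, Gamma_ttt = 0.000000
  tau = 0.500000: gamma = (0.500000, -0.250000), gamma' = (1.000000, -1.000000); Gamma_sss = 0.000000, Gamma_sst = 0.000000, Gamma_stt = 0.000000, Gamma_tss = 0.000000, Gamma_tst = 0.000000, Gamma_ttt = 0.000000
  tau = 0.666667: gamma = (0.694444, -0.416667), gamma' = (1.333333, -1.000000); Gamma_sss = 0.000000, Gamma_sst = 0.000000, Gamma_stt = 0.000000, Gamma_tss = 0.000000, Gamma_tst = 0.000000, Gamma_ttt = 0.000000
  tau = 0.833333: gamma = (0.944444, -0.583333), gamma' = (1.666667, -1.000000); Gamma_sss = 0.000000, Gamma_sst = 0.000000, Gamma_stt = 0.000000, Gamma_tss = 0.000000, Gamma_tst = 0.000000, Gamma_ttt = 0.000000
  tau = 1.000000: gamma = (1.250000, -0.750000), gamma' = (2.000000, -1.000000); Gamma_sss = 0.000000, Gamma_sst = 0.000000, Gamma_stt = 0.000000, Gamma_tss = 0.000000, Gamma_tst = 0.000000, Gamma_ttt = 0.000000
step 0: V^s = -2.0000, V^t = -2.0000
step 1: k1 = (0.000000, 0.000000), k2 = (0.000000, 0.000000), k3 = (0.000000, 0.000000), k4 = (0.000000, 0.000000); V <- V + (h/6)(k1 + 2k2 + 2k3 + k4): V^s = -2.0000, V^t = -2.0000
step 2: k1 = (0.000000, 0.000000), k2 = (0.000000, 0.000000), k3 = (0.000000, 0.000000), k4 = (0.000000, 0.000000); V <- V + (h/6)(k1 + 2k2 + 2k3 + k4): V^s = -2.0000, V^t = -2.0000
step 3: k1 = (0.000000, 0.000000), k2 = (0.000000, 0.000000), k3 = (0.000000, 0.000000), k4 = (0.000000, 0.000000); V <- V + (h/6)(k1 + 2k2 + 2k3 + k4): V^s = -2.0000, V^t = -2.0000
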